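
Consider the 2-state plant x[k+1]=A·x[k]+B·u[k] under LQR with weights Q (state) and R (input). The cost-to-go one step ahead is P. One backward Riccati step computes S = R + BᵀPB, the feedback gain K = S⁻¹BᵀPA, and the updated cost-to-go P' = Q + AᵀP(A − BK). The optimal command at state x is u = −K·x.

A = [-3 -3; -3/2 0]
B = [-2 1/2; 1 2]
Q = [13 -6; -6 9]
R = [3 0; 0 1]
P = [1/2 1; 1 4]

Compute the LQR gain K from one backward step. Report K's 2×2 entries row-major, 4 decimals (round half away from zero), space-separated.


0.2590 0.3391 -1.0738 -0.4239

BᵀP = [0.0000 2.0000; 2.2500 8.5000]
S = R + BᵀPB = [3 0; 0 1] + [2.0000 4.0000; 4.0000 18.1250] = [5.0000 4.0000; 4.0000 19.1250]
BᵀPA = [-3.0000 0.0000; -19.5000 -6.7500]
K = S⁻¹·BᵀPA = [0.2590 0.3391; -1.0738 -0.4239]
A−BK = [-1.9451 -2.1099; 0.3885 0.5086]
AᵀP(A−BK) = [2.3383 1.7520; 1.7520 1.6389]
P' = Q + AᵀP(A−BK) = [15.3383 -4.2480; -4.2480 10.6389]
tr(P') = 25.9772


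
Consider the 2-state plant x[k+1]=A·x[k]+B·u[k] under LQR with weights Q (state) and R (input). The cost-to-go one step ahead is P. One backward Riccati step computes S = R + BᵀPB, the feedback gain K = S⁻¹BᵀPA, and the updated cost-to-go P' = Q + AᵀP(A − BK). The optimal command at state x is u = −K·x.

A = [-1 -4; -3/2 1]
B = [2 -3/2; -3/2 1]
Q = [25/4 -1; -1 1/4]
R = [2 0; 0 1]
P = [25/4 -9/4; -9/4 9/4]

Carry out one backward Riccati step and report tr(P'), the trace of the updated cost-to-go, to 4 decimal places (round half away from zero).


16.0230

BᵀP = [15.8750 -7.8750; -11.6250 5.6250]
S = R + BᵀPB = [2 0; 0 1] + [43.5625 -31.6875; -31.6875 23.0625] = [45.5625 -31.6875; -31.6875 24.0625]
BᵀPA = [-4.0625 -71.3750; 3.1875 52.1250]
K = S⁻¹·BᵀPA = [0.0352 -0.7127; 0.1789 1.2276]
A−BK = [-0.8022 -0.7331; -1.6260 -1.2967]
AᵀP(A−BK) = [4.1355 3.5664; 3.5664 5.3875]
P' = Q + AᵀP(A−BK) = [10.3855 2.5664; 2.5664 5.6375]
tr(P') = 16.0230


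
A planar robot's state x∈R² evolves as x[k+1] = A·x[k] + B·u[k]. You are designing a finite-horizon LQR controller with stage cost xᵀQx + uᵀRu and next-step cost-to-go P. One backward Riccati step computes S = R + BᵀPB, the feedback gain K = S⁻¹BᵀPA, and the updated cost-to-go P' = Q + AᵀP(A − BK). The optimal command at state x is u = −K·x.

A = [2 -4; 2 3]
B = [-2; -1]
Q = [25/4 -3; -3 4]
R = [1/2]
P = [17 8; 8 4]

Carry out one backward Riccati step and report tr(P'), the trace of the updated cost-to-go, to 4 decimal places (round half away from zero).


BᵀP = [-42.0000 -20.0000]
S = R + BᵀPB = [1/2] + [104.0000] = [104.5000]
BᵀPA = [-124.0000 108.0000]
K = S⁻¹·BᵀPA = [-1.1866 1.0335]
A−BK = [-0.3732 -1.9330; 0.8134 4.0335]
AᵀP(A−BK) = [0.8612 0.1531; 0.1531 4.3828]
P' = Q + AᵀP(A−BK) = [7.1112 -2.8469; -2.8469 8.3828]
tr(P') = 15.4940

15.4940


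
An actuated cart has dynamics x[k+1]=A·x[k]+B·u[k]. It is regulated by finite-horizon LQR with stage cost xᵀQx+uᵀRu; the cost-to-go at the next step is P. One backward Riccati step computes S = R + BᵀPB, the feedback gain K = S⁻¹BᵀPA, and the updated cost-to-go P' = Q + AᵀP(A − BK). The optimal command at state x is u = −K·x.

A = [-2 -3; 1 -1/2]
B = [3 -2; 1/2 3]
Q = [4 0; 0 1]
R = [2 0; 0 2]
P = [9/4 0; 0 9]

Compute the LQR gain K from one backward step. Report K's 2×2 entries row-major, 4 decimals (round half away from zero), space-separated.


-0.3673 -0.9184 0.3913 0.0000

BᵀP = [6.7500 4.5000; -4.5000 27.0000]
S = R + BᵀPB = [2 0; 0 2] + [22.5000 0.0000; 0.0000 90.0000] = [24.5000 0.0000; 0.0000 92.0000]
BᵀPA = [-9.0000 -22.5000; 36.0000 0.0000]
K = S⁻¹·BᵀPA = [-0.3673 -0.9184; 0.3913 0.0000]
A−BK = [-0.1154 -0.2449; 0.0098 -0.0408]
AᵀP(A−BK) = [0.6069 0.7347; 0.7347 1.8367]
P' = Q + AᵀP(A−BK) = [4.6069 0.7347; 0.7347 2.8367]
tr(P') = 7.4437


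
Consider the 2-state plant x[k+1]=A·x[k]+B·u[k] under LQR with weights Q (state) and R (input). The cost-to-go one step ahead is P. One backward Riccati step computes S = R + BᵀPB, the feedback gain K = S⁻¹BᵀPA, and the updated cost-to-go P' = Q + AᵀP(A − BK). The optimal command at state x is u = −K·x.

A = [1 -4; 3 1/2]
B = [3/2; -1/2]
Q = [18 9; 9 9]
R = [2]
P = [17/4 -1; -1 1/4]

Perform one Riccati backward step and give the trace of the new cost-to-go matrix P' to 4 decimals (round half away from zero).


38.1836

BᵀP = [6.8750 -1.6250]
S = R + BᵀPB = [2] + [11.1250] = [13.1250]
BᵀPA = [2.0000 -28.3125]
K = S⁻¹·BᵀPA = [0.1524 -2.1571]
A−BK = [0.7714 -0.7643; 3.0762 -0.5786]
AᵀP(A−BK) = [0.1952 -0.8107; -0.8107 10.9884]
P' = Q + AᵀP(A−BK) = [18.1952 8.1893; 8.1893 19.9884]
tr(P') = 38.1836


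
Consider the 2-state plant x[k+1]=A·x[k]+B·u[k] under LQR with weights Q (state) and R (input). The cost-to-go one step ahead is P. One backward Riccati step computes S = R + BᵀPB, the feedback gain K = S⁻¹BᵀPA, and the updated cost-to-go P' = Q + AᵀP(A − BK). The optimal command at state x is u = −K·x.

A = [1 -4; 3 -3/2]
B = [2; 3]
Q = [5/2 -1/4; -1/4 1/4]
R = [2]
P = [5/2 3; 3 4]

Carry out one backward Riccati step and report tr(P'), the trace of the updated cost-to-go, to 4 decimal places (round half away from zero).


BᵀP = [14.0000 18.0000]
S = R + BᵀPB = [2] + [82.0000] = [84.0000]
BᵀPA = [68.0000 -83.0000]
K = S⁻¹·BᵀPA = [0.8095 -0.9881]
A−BK = [-0.6190 -2.0238; 0.5714 1.4643]
AᵀP(A−BK) = [1.4524 -1.3095; -1.3095 2.9881]
P' = Q + AᵀP(A−BK) = [3.9524 -1.5595; -1.5595 3.2381]
tr(P') = 7.1905

7.1905


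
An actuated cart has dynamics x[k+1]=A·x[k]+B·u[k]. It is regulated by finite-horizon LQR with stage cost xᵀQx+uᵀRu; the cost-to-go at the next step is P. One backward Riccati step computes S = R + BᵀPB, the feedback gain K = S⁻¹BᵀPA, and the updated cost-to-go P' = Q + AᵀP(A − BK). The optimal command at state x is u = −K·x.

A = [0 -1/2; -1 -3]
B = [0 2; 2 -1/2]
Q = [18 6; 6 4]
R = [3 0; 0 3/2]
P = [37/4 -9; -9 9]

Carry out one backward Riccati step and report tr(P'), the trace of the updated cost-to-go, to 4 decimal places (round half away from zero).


24.2083

BᵀP = [-18.0000 18.0000; 23.0000 -22.5000]
S = R + BᵀPB = [3 0; 0 3/2] + [36.0000 -45.0000; -45.0000 57.2500] = [39.0000 -45.0000; -45.0000 58.7500]
BᵀPA = [-18.0000 -45.0000; 22.5000 56.0000]
K = S⁻¹·BᵀPA = [-0.1690 -0.4648; 0.2535 0.5972]
A−BK = [-0.5070 -1.6944; -0.5352 -1.7718]
AᵀP(A−BK) = [0.2535 0.6972; 0.6972 1.9548]
P' = Q + AᵀP(A−BK) = [18.2535 6.6972; 6.6972 5.9548]
tr(P') = 24.2083


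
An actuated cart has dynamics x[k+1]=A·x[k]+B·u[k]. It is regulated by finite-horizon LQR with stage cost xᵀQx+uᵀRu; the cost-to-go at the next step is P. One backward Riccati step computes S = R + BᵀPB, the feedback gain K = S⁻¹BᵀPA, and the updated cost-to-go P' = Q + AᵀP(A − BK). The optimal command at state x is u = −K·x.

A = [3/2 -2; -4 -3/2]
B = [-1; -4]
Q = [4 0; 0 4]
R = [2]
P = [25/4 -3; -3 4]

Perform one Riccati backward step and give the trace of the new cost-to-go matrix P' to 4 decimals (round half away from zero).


BᵀP = [5.7500 -13.0000]
S = R + BᵀPB = [2] + [46.2500] = [48.2500]
BᵀPA = [60.6250 8.0000]
K = S⁻¹·BᵀPA = [1.2565 0.1658]
A−BK = [2.7565 -1.8342; 1.0259 -0.8368]
AᵀP(A−BK) = [37.8886 -22.0518; -22.0518 14.6736]
P' = Q + AᵀP(A−BK) = [41.8886 -22.0518; -22.0518 18.6736]
tr(P') = 60.5622

60.5622


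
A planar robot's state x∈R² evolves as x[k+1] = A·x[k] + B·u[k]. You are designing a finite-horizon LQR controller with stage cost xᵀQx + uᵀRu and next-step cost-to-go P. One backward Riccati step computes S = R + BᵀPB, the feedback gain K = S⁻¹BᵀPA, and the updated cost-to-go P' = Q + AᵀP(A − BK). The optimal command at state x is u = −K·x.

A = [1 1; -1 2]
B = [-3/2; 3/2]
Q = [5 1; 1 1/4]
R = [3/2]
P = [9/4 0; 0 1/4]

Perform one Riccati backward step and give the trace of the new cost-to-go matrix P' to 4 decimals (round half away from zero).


8.0592

BᵀP = [-3.3750 0.3750]
S = R + BᵀPB = [3/2] + [5.6250] = [7.1250]
BᵀPA = [-3.7500 -2.6250]
K = S⁻¹·BᵀPA = [-0.5263 -0.3684]
A−BK = [0.2105 0.4474; -0.2105 2.5526]
AᵀP(A−BK) = [0.5263 0.3684; 0.3684 2.2829]
P' = Q + AᵀP(A−BK) = [5.5263 1.3684; 1.3684 2.5329]
tr(P') = 8.0592


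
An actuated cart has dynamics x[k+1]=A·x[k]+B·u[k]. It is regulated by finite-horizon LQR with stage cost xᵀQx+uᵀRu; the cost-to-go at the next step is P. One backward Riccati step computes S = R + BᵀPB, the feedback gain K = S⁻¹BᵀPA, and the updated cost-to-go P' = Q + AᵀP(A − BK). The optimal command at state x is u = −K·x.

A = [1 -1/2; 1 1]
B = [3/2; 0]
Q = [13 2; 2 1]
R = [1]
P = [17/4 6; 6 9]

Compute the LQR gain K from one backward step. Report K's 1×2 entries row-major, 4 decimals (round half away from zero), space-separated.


1.4556 0.5503

BᵀP = [6.3750 9.0000]
S = R + BᵀPB = [1] + [9.5625] = [10.5625]
BᵀPA = [15.3750 5.8125]
K = S⁻¹·BᵀPA = [1.4556 0.5503]
A−BK = [-1.1834 -1.3254; 1.0000 1.0000]
AᵀP(A−BK) = [2.8698 1.4142; 1.4142 0.8639]
P' = Q + AᵀP(A−BK) = [15.8698 3.4142; 3.4142 1.8639]
tr(P') = 17.7337


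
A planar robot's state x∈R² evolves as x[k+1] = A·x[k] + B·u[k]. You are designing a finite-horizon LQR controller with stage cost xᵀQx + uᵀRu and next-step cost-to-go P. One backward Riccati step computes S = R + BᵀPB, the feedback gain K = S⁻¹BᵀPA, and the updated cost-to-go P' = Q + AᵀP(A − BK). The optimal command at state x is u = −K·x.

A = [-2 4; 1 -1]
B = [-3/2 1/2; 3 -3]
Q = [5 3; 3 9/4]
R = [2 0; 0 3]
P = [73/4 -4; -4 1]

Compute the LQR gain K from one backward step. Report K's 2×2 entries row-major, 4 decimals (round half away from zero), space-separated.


BᵀP = [-39.3750 9.0000; 21.1250 -5.0000]
S = R + BᵀPB = [2 0; 0 3] + [86.0625 -46.6875; -46.6875 25.5625] = [88.0625 -46.6875; -46.6875 28.5625]
BᵀPA = [87.7500 -166.5000; -47.2500 89.5000]
K = S⁻¹·BᵀPA = [0.8951 -1.7199; -0.1911 0.3222]
A−BK = [-0.5617 1.2591; -2.2587 5.1263]
AᵀP(A−BK) = [2.4222 -4.8562; -4.8562 9.8024]
P' = Q + AᵀP(A−BK) = [7.4222 -1.8562; -1.8562 12.0524]
tr(P') = 19.4746

0.8951 -1.7199 -0.1911 0.3222


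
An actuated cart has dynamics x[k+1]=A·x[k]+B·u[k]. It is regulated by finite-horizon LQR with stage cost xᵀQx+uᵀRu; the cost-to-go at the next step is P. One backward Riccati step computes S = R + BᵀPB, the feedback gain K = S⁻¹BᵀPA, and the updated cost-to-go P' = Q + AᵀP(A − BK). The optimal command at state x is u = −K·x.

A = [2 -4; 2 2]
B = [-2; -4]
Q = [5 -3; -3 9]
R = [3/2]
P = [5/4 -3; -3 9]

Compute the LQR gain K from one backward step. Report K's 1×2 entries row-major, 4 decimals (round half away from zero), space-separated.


-0.4000 -0.9561

BᵀP = [9.5000 -30.0000]
S = R + BᵀPB = [3/2] + [101.0000] = [102.5000]
BᵀPA = [-41.0000 -98.0000]
K = S⁻¹·BᵀPA = [-0.4000 -0.9561]
A−BK = [1.2000 -5.9122; 0.4000 -1.8244]
AᵀP(A−BK) = [0.6000 -1.2000; -1.2000 10.3024]
P' = Q + AᵀP(A−BK) = [5.6000 -4.2000; -4.2000 19.3024]
tr(P') = 24.9024


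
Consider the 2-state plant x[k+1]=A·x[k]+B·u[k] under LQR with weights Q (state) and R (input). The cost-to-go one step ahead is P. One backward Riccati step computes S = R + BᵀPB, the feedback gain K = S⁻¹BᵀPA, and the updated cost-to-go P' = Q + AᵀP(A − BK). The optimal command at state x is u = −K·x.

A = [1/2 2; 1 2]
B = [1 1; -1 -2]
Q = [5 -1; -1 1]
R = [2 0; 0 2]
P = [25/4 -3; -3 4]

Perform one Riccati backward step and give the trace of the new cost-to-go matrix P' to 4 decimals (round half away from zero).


22.0517

BᵀP = [9.2500 -7.0000; 12.2500 -11.0000]
S = R + BᵀPB = [2 0; 0 2] + [16.2500 23.2500; 23.2500 34.2500] = [18.2500 23.2500; 23.2500 36.2500]
BᵀPA = [-2.3750 4.5000; -4.8750 2.5000]
K = S⁻¹·BᵀPA = [0.2252 0.8678; -0.2789 -0.4876]
A−BK = [0.5537 1.6198; 0.6674 1.8926]
AᵀP(A−BK) = [1.7376 4.9339; 4.9339 14.3140]
P' = Q + AᵀP(A−BK) = [6.7376 3.9339; 3.9339 15.3140]
tr(P') = 22.0517


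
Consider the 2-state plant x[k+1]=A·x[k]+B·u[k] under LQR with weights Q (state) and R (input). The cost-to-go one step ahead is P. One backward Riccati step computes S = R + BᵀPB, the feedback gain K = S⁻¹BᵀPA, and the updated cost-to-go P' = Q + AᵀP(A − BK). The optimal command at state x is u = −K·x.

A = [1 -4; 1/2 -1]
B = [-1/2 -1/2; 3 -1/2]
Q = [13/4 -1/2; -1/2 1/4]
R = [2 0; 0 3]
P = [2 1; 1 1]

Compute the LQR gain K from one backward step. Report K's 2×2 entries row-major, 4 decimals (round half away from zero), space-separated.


0.2998 -0.9296 -0.3119 1.1549

BᵀP = [2.0000 2.5000; -1.5000 -1.0000]
S = R + BᵀPB = [2 0; 0 3] + [6.5000 -2.2500; -2.2500 1.2500] = [8.5000 -2.2500; -2.2500 4.2500]
BᵀPA = [3.2500 -10.5000; -2.0000 7.0000]
K = S⁻¹·BᵀPA = [0.2998 -0.9296; -0.3119 1.1549]
A−BK = [0.9940 -3.8873; -0.5553 2.3662]
AᵀP(A−BK) = [1.6519 -6.1690; -6.1690 23.1549]
P' = Q + AᵀP(A−BK) = [4.9019 -6.6690; -6.6690 23.4049]
tr(P') = 28.3068


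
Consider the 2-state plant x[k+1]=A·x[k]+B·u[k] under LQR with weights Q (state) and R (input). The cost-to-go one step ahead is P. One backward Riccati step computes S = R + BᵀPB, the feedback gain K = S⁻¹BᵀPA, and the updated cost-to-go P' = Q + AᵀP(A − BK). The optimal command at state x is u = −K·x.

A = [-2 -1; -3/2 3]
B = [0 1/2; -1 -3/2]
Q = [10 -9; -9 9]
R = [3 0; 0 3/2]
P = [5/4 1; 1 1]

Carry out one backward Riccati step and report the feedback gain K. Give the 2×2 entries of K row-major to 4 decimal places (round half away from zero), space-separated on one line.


BᵀP = [-1.0000 -1.0000; -0.8750 -1.0000]
S = R + BᵀPB = [3 0; 0 3/2] + [1.0000 1.0000; 1.0000 1.0625] = [4.0000 1.0000; 1.0000 2.5625]
BᵀPA = [3.5000 -2.0000; 3.2500 -2.1250]
K = S⁻¹·BᵀPA = [0.6182 -0.3243; 1.0270 -0.7027]
A−BK = [-2.5135 -0.6486; 0.6588 1.6216]
AᵀP(A−BK) = [7.7483 -3.0811; -3.0811 2.1081]
P' = Q + AᵀP(A−BK) = [17.7483 -12.0811; -12.0811 11.1081]
tr(P') = 28.8564

0.6182 -0.3243 1.0270 -0.7027


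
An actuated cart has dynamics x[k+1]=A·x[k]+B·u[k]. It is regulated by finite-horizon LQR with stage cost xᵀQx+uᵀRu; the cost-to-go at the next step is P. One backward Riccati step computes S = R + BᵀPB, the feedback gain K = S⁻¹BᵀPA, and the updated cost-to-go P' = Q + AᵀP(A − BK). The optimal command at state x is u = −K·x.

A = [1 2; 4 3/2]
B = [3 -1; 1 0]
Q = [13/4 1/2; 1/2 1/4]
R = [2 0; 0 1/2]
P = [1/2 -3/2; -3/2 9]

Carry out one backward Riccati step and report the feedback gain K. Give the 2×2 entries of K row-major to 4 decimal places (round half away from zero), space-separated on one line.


2.7692 1.0385 5.5000 1.2500

BᵀP = [0.0000 4.5000; -0.5000 1.5000]
S = R + BᵀPB = [2 0; 0 1/2] + [4.5000 0.0000; 0.0000 0.5000] = [6.5000 0.0000; 0.0000 1.0000]
BᵀPA = [18.0000 6.7500; 5.5000 1.2500]
K = S⁻¹·BᵀPA = [2.7692 1.0385; 5.5000 1.2500]
A−BK = [-1.8077 0.1346; 1.2308 0.4615]
AᵀP(A−BK) = [52.4038 15.1827; 15.1827 4.6779]
P' = Q + AᵀP(A−BK) = [55.6538 15.6827; 15.6827 4.9279]
tr(P') = 60.5817


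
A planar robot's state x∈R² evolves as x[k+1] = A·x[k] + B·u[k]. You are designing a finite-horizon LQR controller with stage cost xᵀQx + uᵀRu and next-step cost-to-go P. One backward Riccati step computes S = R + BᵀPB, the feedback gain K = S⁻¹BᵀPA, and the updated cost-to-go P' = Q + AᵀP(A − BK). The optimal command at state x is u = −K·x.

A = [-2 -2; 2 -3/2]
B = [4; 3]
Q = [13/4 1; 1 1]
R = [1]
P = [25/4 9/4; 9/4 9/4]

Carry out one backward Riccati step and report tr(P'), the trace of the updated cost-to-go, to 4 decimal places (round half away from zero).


14.6555

BᵀP = [31.7500 15.7500]
S = R + BᵀPB = [1] + [174.2500] = [175.2500]
BᵀPA = [-32.0000 -87.1250]
K = S⁻¹·BᵀPA = [-0.1826 -0.4971]
A−BK = [-1.2696 -0.0114; 2.5478 -0.0086]
AᵀP(A−BK) = [10.1569 0.0913; 0.0913 0.2486]
P' = Q + AᵀP(A−BK) = [13.4069 1.0913; 1.0913 1.2486]
tr(P') = 14.6555


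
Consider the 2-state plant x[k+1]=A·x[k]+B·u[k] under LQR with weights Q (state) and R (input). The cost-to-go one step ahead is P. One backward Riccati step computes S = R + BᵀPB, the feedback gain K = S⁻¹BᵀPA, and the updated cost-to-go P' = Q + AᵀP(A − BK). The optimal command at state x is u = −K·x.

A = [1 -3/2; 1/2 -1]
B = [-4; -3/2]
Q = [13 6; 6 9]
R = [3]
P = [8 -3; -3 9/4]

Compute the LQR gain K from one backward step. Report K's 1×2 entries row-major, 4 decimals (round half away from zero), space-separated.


-0.2317 0.3260

BᵀP = [-27.5000 8.6250]
S = R + BᵀPB = [3] + [97.0625] = [100.0625]
BᵀPA = [-23.1875 32.6250]
K = S⁻¹·BᵀPA = [-0.2317 0.3260]
A−BK = [0.0731 -0.1958; 0.1524 -0.5109]
AᵀP(A−BK) = [0.1893 -0.3148; -0.3148 0.6127]
P' = Q + AᵀP(A−BK) = [13.1893 5.6852; 5.6852 9.6127]
tr(P') = 22.8020


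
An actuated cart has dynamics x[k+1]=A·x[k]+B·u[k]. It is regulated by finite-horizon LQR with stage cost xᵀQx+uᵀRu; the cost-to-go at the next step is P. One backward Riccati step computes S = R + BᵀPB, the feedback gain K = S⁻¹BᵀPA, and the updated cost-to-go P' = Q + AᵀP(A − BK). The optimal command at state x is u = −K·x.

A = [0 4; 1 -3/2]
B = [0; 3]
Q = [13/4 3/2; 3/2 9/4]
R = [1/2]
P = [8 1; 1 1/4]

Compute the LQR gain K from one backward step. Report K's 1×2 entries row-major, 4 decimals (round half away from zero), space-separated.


0.2727 3.9545

BᵀP = [3.0000 0.7500]
S = R + BᵀPB = [1/2] + [2.2500] = [2.7500]
BᵀPA = [0.7500 10.8750]
K = S⁻¹·BᵀPA = [0.2727 3.9545]
A−BK = [0.0000 4.0000; 0.1818 -13.3636]
AᵀP(A−BK) = [0.0455 0.6591; 0.6591 73.5568]
P' = Q + AᵀP(A−BK) = [3.2955 2.1591; 2.1591 75.8068]
tr(P') = 79.1023


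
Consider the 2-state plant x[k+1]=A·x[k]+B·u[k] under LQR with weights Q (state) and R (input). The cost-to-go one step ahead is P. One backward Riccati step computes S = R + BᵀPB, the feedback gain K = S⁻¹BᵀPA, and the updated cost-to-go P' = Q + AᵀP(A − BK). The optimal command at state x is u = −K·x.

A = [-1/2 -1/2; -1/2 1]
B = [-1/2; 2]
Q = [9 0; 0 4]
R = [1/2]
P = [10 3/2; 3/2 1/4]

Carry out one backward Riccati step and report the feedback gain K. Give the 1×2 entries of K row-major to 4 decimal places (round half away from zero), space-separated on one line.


1.1250 0.7500

BᵀP = [-2.0000 -0.2500]
S = R + BᵀPB = [1/2] + [0.5000] = [1.0000]
BᵀPA = [1.1250 0.7500]
K = S⁻¹·BᵀPA = [1.1250 0.7500]
A−BK = [0.0625 -0.1250; -2.7500 -0.5000]
AᵀP(A−BK) = [2.0469 1.1563; 1.1563 0.6875]
P' = Q + AᵀP(A−BK) = [11.0469 1.1563; 1.1563 4.6875]
tr(P') = 15.7344


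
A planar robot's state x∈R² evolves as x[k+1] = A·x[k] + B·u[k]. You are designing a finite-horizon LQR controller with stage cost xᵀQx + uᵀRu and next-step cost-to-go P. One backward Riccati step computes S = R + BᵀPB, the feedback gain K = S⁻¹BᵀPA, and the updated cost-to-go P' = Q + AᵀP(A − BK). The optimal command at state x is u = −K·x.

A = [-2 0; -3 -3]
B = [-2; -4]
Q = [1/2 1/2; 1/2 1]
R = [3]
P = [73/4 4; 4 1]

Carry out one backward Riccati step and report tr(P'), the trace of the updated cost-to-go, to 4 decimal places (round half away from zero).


BᵀP = [-52.5000 -12.0000]
S = R + BᵀPB = [3] + [153.0000] = [156.0000]
BᵀPA = [141.0000 36.0000]
K = S⁻¹·BᵀPA = [0.9038 0.2308]
A−BK = [-0.1923 0.4615; 0.6154 -2.0769]
AᵀP(A−BK) = [2.5577 0.4615; 0.4615 0.6923]
P' = Q + AᵀP(A−BK) = [3.0577 0.9615; 0.9615 1.6923]
tr(P') = 4.7500

4.7500


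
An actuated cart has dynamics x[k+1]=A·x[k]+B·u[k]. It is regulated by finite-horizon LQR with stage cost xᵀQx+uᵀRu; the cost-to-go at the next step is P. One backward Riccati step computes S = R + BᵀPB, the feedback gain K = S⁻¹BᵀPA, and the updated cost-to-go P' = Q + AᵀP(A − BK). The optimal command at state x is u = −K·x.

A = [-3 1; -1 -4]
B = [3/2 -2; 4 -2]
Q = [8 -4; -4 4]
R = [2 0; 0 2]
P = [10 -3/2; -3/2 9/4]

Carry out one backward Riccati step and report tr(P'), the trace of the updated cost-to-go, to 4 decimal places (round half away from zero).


BᵀP = [9.0000 6.7500; -17.0000 -1.5000]
S = R + BᵀPB = [2 0; 0 2] + [40.5000 -31.5000; -31.5000 37.0000] = [42.5000 -31.5000; -31.5000 39.0000]
BᵀPA = [-33.7500 -18.0000; 52.5000 -11.0000]
K = S⁻¹·BᵀPA = [0.5073 -1.5761; 1.7559 -1.5551]
A−BK = [-0.2492 0.2540; 0.4825 -0.8057]
AᵀP(A−BK) = [8.1866 -9.0530; -9.0530 12.5246]
P' = Q + AᵀP(A−BK) = [16.1866 -13.0530; -13.0530 16.5246]
tr(P') = 32.7112

32.7112


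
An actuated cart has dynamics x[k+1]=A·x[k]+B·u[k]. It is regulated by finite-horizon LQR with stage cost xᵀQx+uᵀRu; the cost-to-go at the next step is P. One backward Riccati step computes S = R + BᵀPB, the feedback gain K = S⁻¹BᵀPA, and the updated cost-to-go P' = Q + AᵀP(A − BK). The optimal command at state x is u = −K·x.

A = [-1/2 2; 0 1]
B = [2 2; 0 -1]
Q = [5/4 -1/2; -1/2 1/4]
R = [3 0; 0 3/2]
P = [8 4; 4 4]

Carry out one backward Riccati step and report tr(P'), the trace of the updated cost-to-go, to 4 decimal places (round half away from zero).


7.8399

BᵀP = [16.0000 8.0000; 12.0000 4.0000]
S = R + BᵀPB = [3 0; 0 3/2] + [32.0000 24.0000; 24.0000 20.0000] = [35.0000 24.0000; 24.0000 21.5000]
BᵀPA = [-8.0000 40.0000; -6.0000 28.0000]
K = S⁻¹·BᵀPA = [-0.1586 1.0652; -0.1020 0.1133]
A−BK = [0.0212 -0.3569; -0.1020 1.1133]
AᵀP(A−BK) = [0.1190 -0.7989; -0.7989 6.2210]
P' = Q + AᵀP(A−BK) = [1.3690 -1.2989; -1.2989 6.4710]
tr(P') = 7.8399


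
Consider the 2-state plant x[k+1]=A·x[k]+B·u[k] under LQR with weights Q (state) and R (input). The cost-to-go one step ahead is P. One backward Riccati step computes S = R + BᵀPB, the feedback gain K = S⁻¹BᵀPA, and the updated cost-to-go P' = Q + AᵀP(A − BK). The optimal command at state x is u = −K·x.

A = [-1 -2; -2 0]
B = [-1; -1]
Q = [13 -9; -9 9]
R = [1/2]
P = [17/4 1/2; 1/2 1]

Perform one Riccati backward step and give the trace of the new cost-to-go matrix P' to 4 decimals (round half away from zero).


26.9815

BᵀP = [-4.7500 -1.5000]
S = R + BᵀPB = [1/2] + [6.2500] = [6.7500]
BᵀPA = [7.7500 9.5000]
K = S⁻¹·BᵀPA = [1.1481 1.4074]
A−BK = [0.1481 -0.5926; -0.8519 1.4074]
AᵀP(A−BK) = [1.3519 -0.4074; -0.4074 3.6296]
P' = Q + AᵀP(A−BK) = [14.3519 -9.4074; -9.4074 12.6296]
tr(P') = 26.9815


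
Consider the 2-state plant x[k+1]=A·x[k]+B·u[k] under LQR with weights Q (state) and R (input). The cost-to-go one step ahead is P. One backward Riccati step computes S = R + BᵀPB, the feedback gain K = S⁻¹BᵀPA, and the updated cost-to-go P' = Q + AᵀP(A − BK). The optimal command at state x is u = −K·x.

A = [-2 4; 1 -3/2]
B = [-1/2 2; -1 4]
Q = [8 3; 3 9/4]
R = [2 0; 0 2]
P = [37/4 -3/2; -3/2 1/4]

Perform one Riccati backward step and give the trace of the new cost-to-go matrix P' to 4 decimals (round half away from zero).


32.6918

BᵀP = [-3.1250 0.5000; 12.5000 -2.0000]
S = R + BᵀPB = [2 0; 0 2] + [1.0625 -4.2500; -4.2500 17.0000] = [3.0625 -4.2500; -4.2500 19.0000]
BᵀPA = [6.7500 -13.2500; -27.0000 53.0000]
K = S⁻¹·BᵀPA = [0.3364 -0.6604; -1.3458 2.6417]
A−BK = [0.8598 -1.6137; 6.7196 -12.7274]
AᵀP(A−BK) = [4.6425 -9.0900; -9.0900 17.7993]
P' = Q + AᵀP(A−BK) = [12.6425 -6.0900; -6.0900 20.0493]
tr(P') = 32.6918


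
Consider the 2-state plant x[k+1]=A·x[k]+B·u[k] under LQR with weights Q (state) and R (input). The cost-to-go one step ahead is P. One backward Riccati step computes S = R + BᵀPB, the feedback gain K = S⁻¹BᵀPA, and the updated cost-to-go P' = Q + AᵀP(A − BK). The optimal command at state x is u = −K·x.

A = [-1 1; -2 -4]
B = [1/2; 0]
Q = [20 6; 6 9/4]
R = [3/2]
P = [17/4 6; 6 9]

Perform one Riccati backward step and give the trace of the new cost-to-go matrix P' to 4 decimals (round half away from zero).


122.9329

BᵀP = [2.1250 3.0000]
S = R + BᵀPB = [3/2] + [1.0625] = [2.5625]
BᵀPA = [-8.1250 -9.8750]
K = S⁻¹·BᵀPA = [-3.1707 -3.8537]
A−BK = [0.5854 2.9268; -2.0000 -4.0000]
AᵀP(A−BK) = [38.4878 48.4390; 48.4390 62.1951]
P' = Q + AᵀP(A−BK) = [58.4878 54.4390; 54.4390 64.4451]
tr(P') = 122.9329


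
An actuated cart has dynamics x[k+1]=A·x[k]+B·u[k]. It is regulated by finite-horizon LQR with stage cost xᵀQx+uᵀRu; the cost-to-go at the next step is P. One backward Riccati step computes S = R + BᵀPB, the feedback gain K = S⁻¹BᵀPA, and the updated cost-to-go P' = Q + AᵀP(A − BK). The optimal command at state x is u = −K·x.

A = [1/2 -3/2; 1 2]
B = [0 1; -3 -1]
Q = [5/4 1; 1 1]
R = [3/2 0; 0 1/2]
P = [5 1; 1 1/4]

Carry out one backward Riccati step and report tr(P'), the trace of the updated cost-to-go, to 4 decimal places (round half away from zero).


BᵀP = [-3.0000 -0.7500; 4.0000 0.7500]
S = R + BᵀPB = [3/2 0; 0 1/2] + [2.2500 -2.2500; -2.2500 3.2500] = [3.7500 -2.2500; -2.2500 3.7500]
BᵀPA = [-2.2500 3.0000; 2.7500 -4.5000]
K = S⁻¹·BᵀPA = [-0.2500 0.1250; 0.5833 -1.1250]
A−BK = [-0.0833 -0.3750; 0.8333 1.2500]
AᵀP(A−BK) = [0.3333 -0.3750; -0.3750 0.8125]
P' = Q + AᵀP(A−BK) = [1.5833 0.6250; 0.6250 1.8125]
tr(P') = 3.3958

3.3958


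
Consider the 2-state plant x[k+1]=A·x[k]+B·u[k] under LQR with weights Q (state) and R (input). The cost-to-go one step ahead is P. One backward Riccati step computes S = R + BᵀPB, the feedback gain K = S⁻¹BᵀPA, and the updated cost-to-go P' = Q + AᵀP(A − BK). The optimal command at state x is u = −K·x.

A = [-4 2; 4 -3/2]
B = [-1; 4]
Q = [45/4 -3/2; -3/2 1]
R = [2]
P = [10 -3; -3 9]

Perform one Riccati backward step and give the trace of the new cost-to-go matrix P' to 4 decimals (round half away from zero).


101.3764

BᵀP = [-22.0000 39.0000]
S = R + BᵀPB = [2] + [178.0000] = [180.0000]
BᵀPA = [244.0000 -102.5000]
K = S⁻¹·BᵀPA = [1.3556 -0.5694]
A−BK = [-2.6444 1.4306; -1.4222 0.7778]
AᵀP(A−BK) = [69.2444 -37.0556; -37.0556 19.8819]
P' = Q + AᵀP(A−BK) = [80.4944 -38.5556; -38.5556 20.8819]
tr(P') = 101.3764


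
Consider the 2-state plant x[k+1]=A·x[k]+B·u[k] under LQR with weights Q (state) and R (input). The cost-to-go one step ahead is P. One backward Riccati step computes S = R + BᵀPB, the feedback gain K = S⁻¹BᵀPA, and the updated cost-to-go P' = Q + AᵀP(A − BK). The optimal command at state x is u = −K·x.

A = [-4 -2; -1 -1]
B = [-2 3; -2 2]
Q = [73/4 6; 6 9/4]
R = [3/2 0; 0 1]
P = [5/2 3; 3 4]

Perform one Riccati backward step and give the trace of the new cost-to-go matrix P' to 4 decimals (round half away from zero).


BᵀP = [-11.0000 -14.0000; 13.5000 17.0000]
S = R + BᵀPB = [3/2 0; 0 1] + [50.0000 -61.0000; -61.0000 74.5000] = [51.5000 -61.0000; -61.0000 75.5000]
BᵀPA = [58.0000 36.0000; -71.0000 -44.0000]
K = S⁻¹·BᵀPA = [0.2870 0.2033; -0.7085 -0.4185]
A−BK = [-1.3004 -0.3378; 0.9910 0.2436]
AᵀP(A−BK) = [1.0493 0.4933; 0.4933 0.2661]
P' = Q + AᵀP(A−BK) = [19.2993 6.4933; 6.4933 2.5161]
tr(P') = 21.8154

21.8154


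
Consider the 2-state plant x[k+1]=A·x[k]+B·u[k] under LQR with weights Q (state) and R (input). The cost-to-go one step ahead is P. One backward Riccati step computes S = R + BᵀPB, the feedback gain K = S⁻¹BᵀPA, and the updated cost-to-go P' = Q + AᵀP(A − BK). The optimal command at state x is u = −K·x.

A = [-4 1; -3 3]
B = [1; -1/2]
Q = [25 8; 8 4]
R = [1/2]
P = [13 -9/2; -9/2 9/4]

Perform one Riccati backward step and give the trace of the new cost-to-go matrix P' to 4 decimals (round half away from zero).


BᵀP = [15.2500 -5.6250]
S = R + BᵀPB = [1/2] + [18.0625] = [18.5625]
BᵀPA = [-44.1250 -1.6250]
K = S⁻¹·BᵀPA = [-2.3771 -0.0875]
A−BK = [-1.6229 1.0875; -4.1886 2.9562]
AᵀP(A−BK) = [15.3603 -8.6128; -8.6128 6.1077]
P' = Q + AᵀP(A−BK) = [40.3603 -0.6128; -0.6128 10.1077]
tr(P') = 50.4680

50.4680


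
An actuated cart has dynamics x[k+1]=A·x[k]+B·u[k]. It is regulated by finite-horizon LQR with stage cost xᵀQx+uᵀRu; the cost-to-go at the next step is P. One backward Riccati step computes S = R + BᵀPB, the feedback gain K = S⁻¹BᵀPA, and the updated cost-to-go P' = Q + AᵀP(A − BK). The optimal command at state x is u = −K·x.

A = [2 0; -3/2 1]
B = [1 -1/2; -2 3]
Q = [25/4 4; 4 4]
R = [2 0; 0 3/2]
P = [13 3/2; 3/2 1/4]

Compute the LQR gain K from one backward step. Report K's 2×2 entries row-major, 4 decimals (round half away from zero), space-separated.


BᵀP = [10.0000 1.0000; -2.0000 0.0000]
S = R + BᵀPB = [2 0; 0 3/2] + [8.0000 -2.0000; -2.0000 1.0000] = [10.0000 -2.0000; -2.0000 2.5000]
BᵀPA = [18.5000 1.0000; -4.0000 0.0000]
K = S⁻¹·BᵀPA = [1.8214 0.1190; -0.1429 0.0952]
A−BK = [0.1071 -0.0714; 2.5714 0.9524]
AᵀP(A−BK) = [9.2946 0.8036; 0.8036 0.1310]
P' = Q + AᵀP(A−BK) = [15.5446 4.8036; 4.8036 4.1310]
tr(P') = 19.6756

1.8214 0.1190 -0.1429 0.0952


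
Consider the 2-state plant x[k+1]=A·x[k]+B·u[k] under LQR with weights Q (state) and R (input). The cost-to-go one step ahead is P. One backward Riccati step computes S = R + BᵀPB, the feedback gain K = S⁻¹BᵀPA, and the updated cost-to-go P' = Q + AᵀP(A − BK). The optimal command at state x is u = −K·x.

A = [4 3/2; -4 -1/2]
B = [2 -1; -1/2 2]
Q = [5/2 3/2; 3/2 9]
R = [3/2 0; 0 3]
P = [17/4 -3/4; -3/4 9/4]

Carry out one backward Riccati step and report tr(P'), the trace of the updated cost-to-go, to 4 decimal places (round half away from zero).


BᵀP = [8.8750 -2.6250; -5.7500 5.2500]
S = R + BᵀPB = [3/2 0; 0 3] + [19.0625 -14.1250; -14.1250 16.2500] = [20.5625 -14.1250; -14.1250 19.2500]
BᵀPA = [46.0000 14.6250; -44.0000 -11.2500]
K = S⁻¹·BᵀPA = [1.3448 0.6246; -1.2989 -0.1261]
A−BK = [0.0115 0.1246; -0.7297 0.0645]
AᵀP(A−BK) = [8.9857 1.7192; 1.7192 0.6963]
P' = Q + AᵀP(A−BK) = [11.4857 3.2192; 3.2192 9.6963]
tr(P') = 21.1819

21.1819


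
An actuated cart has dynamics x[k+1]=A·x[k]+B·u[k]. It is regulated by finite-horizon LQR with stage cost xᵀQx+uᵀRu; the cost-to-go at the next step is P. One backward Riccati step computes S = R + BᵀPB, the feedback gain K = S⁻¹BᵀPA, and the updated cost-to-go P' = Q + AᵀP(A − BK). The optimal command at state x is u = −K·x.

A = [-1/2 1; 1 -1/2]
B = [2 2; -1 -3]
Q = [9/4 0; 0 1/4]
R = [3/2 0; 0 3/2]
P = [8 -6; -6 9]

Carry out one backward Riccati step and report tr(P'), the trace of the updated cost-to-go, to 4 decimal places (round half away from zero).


2.9467

BᵀP = [22.0000 -21.0000; 34.0000 -39.0000]
S = R + BᵀPB = [3/2 0; 0 3/2] + [65.0000 107.0000; 107.0000 185.0000] = [66.5000 107.0000; 107.0000 186.5000]
BᵀPA = [-32.0000 32.5000; -56.0000 53.5000]
K = S⁻¹·BᵀPA = [0.0252 0.3533; -0.3147 0.0842]
A−BK = [0.0791 0.1251; 0.0810 0.1058]
AᵀP(A−BK) = [0.1817 0.0189; 0.0189 0.2649]
P' = Q + AᵀP(A−BK) = [2.4317 0.0189; 0.0189 0.5149]
tr(P') = 2.9467


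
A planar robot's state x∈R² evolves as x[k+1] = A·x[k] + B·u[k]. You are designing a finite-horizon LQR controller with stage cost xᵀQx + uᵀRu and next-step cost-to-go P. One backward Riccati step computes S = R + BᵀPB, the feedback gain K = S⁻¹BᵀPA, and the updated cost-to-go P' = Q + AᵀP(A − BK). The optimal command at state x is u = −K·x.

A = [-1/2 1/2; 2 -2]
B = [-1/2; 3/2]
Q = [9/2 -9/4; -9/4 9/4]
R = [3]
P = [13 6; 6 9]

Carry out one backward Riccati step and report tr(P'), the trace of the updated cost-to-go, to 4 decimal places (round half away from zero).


BᵀP = [2.5000 10.5000]
S = R + BᵀPB = [3] + [14.5000] = [17.5000]
BᵀPA = [19.7500 -19.7500]
K = S⁻¹·BᵀPA = [1.1286 -1.1286]
A−BK = [0.0643 -0.0643; 0.3071 -0.3071]
AᵀP(A−BK) = [4.9607 -4.9607; -4.9607 4.9607]
P' = Q + AᵀP(A−BK) = [9.4607 -7.2107; -7.2107 7.2107]
tr(P') = 16.6714

16.6714


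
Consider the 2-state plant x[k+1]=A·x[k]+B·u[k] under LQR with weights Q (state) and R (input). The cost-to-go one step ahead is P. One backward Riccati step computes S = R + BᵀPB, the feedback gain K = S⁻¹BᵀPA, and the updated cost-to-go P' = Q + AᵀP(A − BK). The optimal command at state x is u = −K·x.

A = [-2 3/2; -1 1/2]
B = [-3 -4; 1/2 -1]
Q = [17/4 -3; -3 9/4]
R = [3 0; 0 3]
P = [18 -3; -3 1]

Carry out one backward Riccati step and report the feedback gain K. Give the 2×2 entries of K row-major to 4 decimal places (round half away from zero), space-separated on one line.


0.1390 -0.1381 0.3636 -0.2562

BᵀP = [-55.5000 9.5000; -69.0000 11.0000]
S = R + BᵀPB = [3 0; 0 3] + [171.2500 212.5000; 212.5000 265.0000] = [174.2500 212.5000; 212.5000 268.0000]
BᵀPA = [101.5000 -78.5000; 127.0000 -98.0000]
K = S⁻¹·BᵀPA = [0.1390 -0.1381; 0.3636 -0.2562]
A−BK = [-0.1283 0.0610; -0.7059 0.3128]
AᵀP(A−BK) = [0.7059 -0.4492; -0.4492 0.3044]
P' = Q + AᵀP(A−BK) = [4.9559 -3.4492; -3.4492 2.5544]
tr(P') = 7.5103


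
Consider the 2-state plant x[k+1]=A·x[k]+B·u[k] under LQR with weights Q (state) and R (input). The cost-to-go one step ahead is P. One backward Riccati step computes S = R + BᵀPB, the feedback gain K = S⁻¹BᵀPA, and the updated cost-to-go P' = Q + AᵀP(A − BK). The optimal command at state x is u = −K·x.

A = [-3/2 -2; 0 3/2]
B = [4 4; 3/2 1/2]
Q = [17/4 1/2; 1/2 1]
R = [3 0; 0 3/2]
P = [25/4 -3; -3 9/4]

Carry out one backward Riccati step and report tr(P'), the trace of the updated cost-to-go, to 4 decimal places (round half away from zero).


BᵀP = [20.5000 -8.6250; 23.5000 -10.8750]
S = R + BᵀPB = [3 0; 0 3/2] + [69.0625 77.6875; 77.6875 88.5625] = [72.0625 77.6875; 77.6875 90.0625]
BᵀPA = [-30.7500 -53.9375; -35.2500 -63.3125]
K = S⁻¹·BᵀPA = [-0.0680 0.1338; -0.3327 -0.8184]
A−BK = [0.1030 0.7384; 0.2684 1.7085]
AᵀP(A−BK) = [0.2425 0.7658; 0.7658 3.4644]
P' = Q + AᵀP(A−BK) = [4.4925 1.2658; 1.2658 4.4644]
tr(P') = 8.9569

8.9569


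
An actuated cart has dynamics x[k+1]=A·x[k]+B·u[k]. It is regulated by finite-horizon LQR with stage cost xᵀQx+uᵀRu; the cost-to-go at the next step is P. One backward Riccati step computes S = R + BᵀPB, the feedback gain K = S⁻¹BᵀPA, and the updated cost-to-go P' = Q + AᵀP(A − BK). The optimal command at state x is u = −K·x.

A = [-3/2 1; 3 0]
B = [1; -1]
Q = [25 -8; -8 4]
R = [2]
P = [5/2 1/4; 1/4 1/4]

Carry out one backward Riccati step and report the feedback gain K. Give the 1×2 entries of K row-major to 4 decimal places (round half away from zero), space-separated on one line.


-0.7941 0.5294

BᵀP = [2.2500 0.0000]
S = R + BᵀPB = [2] + [2.2500] = [4.2500]
BᵀPA = [-3.3750 2.2500]
K = S⁻¹·BᵀPA = [-0.7941 0.5294]
A−BK = [-0.7059 0.4706; 2.2059 0.5294]
AᵀP(A−BK) = [2.9449 -1.2132; -1.2132 1.3088]
P' = Q + AᵀP(A−BK) = [27.9449 -9.2132; -9.2132 5.3088]
tr(P') = 33.2537


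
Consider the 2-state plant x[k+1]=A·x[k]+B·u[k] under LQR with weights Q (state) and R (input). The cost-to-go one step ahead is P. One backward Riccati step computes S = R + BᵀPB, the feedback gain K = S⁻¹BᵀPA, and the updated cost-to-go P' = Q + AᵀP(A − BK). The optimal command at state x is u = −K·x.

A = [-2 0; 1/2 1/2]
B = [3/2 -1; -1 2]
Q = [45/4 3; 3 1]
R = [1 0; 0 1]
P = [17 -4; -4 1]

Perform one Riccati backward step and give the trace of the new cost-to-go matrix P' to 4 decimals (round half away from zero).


BᵀP = [29.5000 -7.0000; -25.0000 6.0000]
S = R + BᵀPB = [1 0; 0 1] + [51.2500 -43.5000; -43.5000 37.0000] = [52.2500 -43.5000; -43.5000 38.0000]
BᵀPA = [-62.5000 -3.5000; 53.0000 3.0000]
K = S⁻¹·BᵀPA = [-0.7453 -0.0268; 0.5416 0.0483]
A−BK = [-0.3405 0.0885; -1.3284 0.3767]
AᵀP(A−BK) = [0.9658 0.0168; 0.0168 0.0114]
P' = Q + AᵀP(A−BK) = [12.2158 3.0168; 3.0168 1.0114]
tr(P') = 13.2272

13.2272


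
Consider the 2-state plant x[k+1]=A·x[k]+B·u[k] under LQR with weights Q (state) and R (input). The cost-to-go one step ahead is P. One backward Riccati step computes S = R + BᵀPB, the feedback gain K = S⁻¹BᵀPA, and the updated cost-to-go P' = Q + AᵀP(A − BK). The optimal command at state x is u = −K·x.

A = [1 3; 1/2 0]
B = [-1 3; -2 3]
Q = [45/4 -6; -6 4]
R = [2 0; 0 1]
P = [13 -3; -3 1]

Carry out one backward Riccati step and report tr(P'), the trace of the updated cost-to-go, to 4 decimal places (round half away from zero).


20.9906

BᵀP = [-7.0000 1.0000; 30.0000 -6.0000]
S = R + BᵀPB = [2 0; 0 1] + [5.0000 -18.0000; -18.0000 72.0000] = [7.0000 -18.0000; -18.0000 73.0000]
BᵀPA = [-6.5000 -21.0000; 27.0000 90.0000]
K = S⁻¹·BᵀPA = [0.0615 0.4652; 0.3850 1.3476]
A−BK = [-0.0936 -0.5775; -0.5321 -3.1123]
AᵀP(A−BK) = [0.2540 1.1390; 1.1390 5.4866]
P' = Q + AᵀP(A−BK) = [11.5040 -4.8610; -4.8610 9.4866]
tr(P') = 20.9906


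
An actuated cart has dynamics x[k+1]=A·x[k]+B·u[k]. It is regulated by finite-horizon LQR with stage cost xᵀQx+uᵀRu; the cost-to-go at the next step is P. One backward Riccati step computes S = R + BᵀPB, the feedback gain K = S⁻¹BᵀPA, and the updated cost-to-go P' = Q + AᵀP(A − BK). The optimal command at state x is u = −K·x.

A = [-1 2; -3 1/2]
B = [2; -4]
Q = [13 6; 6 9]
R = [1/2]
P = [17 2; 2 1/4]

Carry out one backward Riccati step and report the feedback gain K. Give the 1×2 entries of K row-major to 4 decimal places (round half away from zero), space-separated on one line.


-0.8642 1.3210

BᵀP = [26.0000 3.0000]
S = R + BᵀPB = [1/2] + [40.0000] = [40.5000]
BᵀPA = [-35.0000 53.5000]
K = S⁻¹·BᵀPA = [-0.8642 1.3210]
A−BK = [0.7284 -0.6420; -6.4568 5.7840]
AᵀP(A−BK) = [1.0031 -1.1404; -1.1404 1.3897]
P' = Q + AᵀP(A−BK) = [14.0031 4.8596; 4.8596 10.3897]
tr(P') = 24.3927


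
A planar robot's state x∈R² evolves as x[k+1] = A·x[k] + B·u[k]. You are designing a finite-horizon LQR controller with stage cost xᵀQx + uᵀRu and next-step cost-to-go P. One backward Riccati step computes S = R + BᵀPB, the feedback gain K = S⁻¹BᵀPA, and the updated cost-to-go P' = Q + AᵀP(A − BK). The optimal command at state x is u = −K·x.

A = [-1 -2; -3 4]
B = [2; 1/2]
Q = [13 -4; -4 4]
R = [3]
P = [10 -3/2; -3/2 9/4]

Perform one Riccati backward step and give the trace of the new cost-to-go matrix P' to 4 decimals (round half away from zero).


BᵀP = [19.2500 -1.8750]
S = R + BᵀPB = [3] + [37.5625] = [40.5625]
BᵀPA = [-13.6250 -46.0000]
K = S⁻¹·BᵀPA = [-0.3359 -1.1341]
A−BK = [-0.3282 0.2681; -2.8320 4.5670]
AᵀP(A−BK) = [16.6733 -25.4515; -25.4515 47.8336]
P' = Q + AᵀP(A−BK) = [29.6733 -29.4515; -29.4515 51.8336]
tr(P') = 81.5069

81.5069


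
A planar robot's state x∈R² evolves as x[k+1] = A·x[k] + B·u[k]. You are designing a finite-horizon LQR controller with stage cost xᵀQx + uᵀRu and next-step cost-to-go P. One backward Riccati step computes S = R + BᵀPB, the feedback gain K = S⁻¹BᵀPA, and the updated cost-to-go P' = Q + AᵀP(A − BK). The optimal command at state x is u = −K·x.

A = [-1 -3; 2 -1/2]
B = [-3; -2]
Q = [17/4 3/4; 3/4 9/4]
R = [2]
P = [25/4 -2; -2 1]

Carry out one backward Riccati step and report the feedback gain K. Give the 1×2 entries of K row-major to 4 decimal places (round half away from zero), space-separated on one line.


0.5948 1.1046

BᵀP = [-14.7500 4.0000]
S = R + BᵀPB = [2] + [36.2500] = [38.2500]
BᵀPA = [22.7500 42.2500]
K = S⁻¹·BᵀPA = [0.5948 1.1046]
A−BK = [0.7843 0.3137; 3.1895 1.7092]
AᵀP(A−BK) = [4.7190 3.6209; 3.6209 3.8317]
P' = Q + AᵀP(A−BK) = [8.9690 4.3709; 4.3709 6.0817]
tr(P') = 15.0507


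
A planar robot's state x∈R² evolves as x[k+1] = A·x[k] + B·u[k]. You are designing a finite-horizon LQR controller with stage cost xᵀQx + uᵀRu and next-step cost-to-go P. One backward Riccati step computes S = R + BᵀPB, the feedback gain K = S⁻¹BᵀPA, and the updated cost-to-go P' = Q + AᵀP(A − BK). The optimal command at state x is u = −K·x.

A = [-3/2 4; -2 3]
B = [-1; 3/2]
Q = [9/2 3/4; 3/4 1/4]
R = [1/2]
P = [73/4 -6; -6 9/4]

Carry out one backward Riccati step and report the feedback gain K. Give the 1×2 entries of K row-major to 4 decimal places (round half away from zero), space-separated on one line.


BᵀP = [-27.2500 9.3750]
S = R + BᵀPB = [1/2] + [41.3125] = [41.8125]
BᵀPA = [22.1250 -80.8750]
K = S⁻¹·BᵀPA = [0.5291 -1.9342]
A−BK = [-0.9709 2.0658; -2.7937 5.9013]
AᵀP(A−BK) = [2.3551 -5.2052; -5.2052 11.8191]
P' = Q + AᵀP(A−BK) = [6.8551 -4.4552; -4.4552 12.0691]
tr(P') = 18.9242

0.5291 -1.9342
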